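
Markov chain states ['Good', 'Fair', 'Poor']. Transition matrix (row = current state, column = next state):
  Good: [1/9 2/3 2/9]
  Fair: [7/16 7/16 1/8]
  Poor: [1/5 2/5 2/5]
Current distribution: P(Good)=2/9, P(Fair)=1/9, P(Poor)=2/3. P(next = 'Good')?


P(next=Good) = Σᵢ P(now=i)×P(i→Good)
= 2/9×1/9 + 1/9×7/16 + 2/3×1/5
= 2/81 + 7/144 + 2/15 = 1339/6480

P = 1339/6480 ≈ 0.2066


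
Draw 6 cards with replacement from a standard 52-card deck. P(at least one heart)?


P(not a heart) = 39/52 = 3/4
P(none in 6 draws) = (3/4)^6 = 729/4096
P(≥1 heart) = 1 - 729/4096 = 3367/4096

P = 3367/4096 ≈ 82.20%


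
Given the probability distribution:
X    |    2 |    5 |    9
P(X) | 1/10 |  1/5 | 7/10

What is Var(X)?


E[X] = 15/2
E[X²] = 621/10
Var(X) = E[X²] - (E[X])² = 621/10 - 225/4 = 117/20

Var(X) = 117/20 ≈ 5.8500


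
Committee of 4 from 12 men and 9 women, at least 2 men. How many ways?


Count by #men:
  2M,2W: C(12,2)×C(9,2)=2376
  3M,1W: C(12,3)×C(9,1)=1980
  4M,0W: C(12,4)×C(9,0)=495
Total = 4851

4851


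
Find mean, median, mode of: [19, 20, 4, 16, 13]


Sorted: [4, 13, 16, 19, 20]
Mean = 72/5
Median = 16
Freq: {19: 1, 20: 1, 4: 1, 16: 1, 13: 1}
Mode: No mode

Mean=72/5, Median=16, Mode=No mode


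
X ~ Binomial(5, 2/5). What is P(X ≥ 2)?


P(X ≥ 2) = Σ P(X=i) for i=2..5
P(X=2) = 216/625
P(X=3) = 144/625
P(X=4) = 48/625
P(X=5) = 32/3125
Sum = 2072/3125

P(X ≥ 2) = 2072/3125 ≈ 66.30%


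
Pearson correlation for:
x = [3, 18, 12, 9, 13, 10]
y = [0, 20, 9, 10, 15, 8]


n=6, Σx=65, Σy=62, Σxy=833, Σx²=827, Σy²=870
r = (6×833 - 65×62)/√((6×827 - 65²)(6×870 - 62²))
= 968/√(737×1376) = 968/√1014112 ≈ 968/1007.0313 ≈ 0.9612

r ≈ 0.9612


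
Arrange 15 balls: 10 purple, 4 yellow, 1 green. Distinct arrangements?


15!/(10!×4!×1!) = 15015

15015


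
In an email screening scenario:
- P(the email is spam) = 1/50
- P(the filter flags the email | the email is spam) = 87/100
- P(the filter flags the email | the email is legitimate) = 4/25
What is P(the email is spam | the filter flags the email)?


Using Bayes' theorem:
P(A|B) = P(B|A)·P(A) / P(B)

P(the filter flags the email) = 87/100 × 1/50 + 4/25 × 49/50
= 87/5000 + 98/625 = 871/5000

P(the email is spam|the filter flags the email) = (87/5000) / (871/5000) = 87/871

P(the email is spam|the filter flags the email) = 87/871 ≈ 9.99%


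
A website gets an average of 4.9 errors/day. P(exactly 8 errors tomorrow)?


Poisson(λ=4.9): P(X=8) = e^(-λ)×λ^k/k!
= e^(-4.9) × 4.9^8 / 8!
≈ 0.007446583071 × 332329.305696 / 40320 ≈ 0.061377

P(X=8) ≈ 0.061377 ≈ 6.14%


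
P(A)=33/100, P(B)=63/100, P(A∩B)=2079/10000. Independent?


P(A)×P(B) = 2079/10000
P(A∩B) = 2079/10000
Equal ✓ → Independent

Yes, independent


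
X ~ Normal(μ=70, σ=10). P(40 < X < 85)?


z₁=(40-70)/10=-3.0, z₂=(85-70)/10=1.5
P = Φ(1.5) - Φ(-3.0) = 0.933193 - 0.001350 = 0.931843 ≈ 0.9318

P(40 < X < 85) ≈ 0.9318


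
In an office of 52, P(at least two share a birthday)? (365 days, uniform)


P(all different) = Π(365-i)/365 for i=0..51
= 0.021995
P(match) = 1 - 0.021995 = 0.978005

P ≈ 0.9780 ≈ 97.80%


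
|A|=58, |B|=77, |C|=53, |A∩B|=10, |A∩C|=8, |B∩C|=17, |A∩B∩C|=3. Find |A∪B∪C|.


|A∪B∪C| = 58+77+53-10-8-17+3 = 156

|A∪B∪C| = 156


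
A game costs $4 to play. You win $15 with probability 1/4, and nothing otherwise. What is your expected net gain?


E[gain] = (15-4)×1/4 + (-4)×3/4
= 11/4 - 3 = -1/4

Expected net gain = $-1/4 ≈ $-0.25


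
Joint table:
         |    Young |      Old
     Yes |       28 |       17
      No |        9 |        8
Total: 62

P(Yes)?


P(Yes) = (28+17)/62 = 45/62

P(Yes) = 45/62 ≈ 72.58%


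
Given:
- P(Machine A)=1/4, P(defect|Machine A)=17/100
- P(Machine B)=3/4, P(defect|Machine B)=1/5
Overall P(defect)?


P(B) = Σ P(B|Aᵢ)×P(Aᵢ)
  17/100×1/4 = 17/400
  1/5×3/4 = 3/20
Sum = 77/400

P(defect) = 77/400 ≈ 19.25%


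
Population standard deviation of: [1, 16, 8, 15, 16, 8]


Mean = 64/6 = 32/3
  (1-32/3)²=841/9
  (16-32/3)²=256/9
  (8-32/3)²=64/9
  (15-32/3)²=169/9
  (16-32/3)²=256/9
  (8-32/3)²=64/9
Σ(x-μ)² = 550/3
σ² = (550/3)/6 = 275/9

σ = √(275/9) ≈ 5.5277


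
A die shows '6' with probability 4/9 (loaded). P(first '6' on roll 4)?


Geometric: P(X=4) = (1-p)^(k-1)×p = (5/9)^3×4/9 = 500/6561

P(X=4) = 500/6561 ≈ 7.62%


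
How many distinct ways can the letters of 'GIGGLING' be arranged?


Letters: 8, freq: {'G': 4, 'I': 2, 'L': 1, 'N': 1}
8!/(4!×2!×1!×1!) = 40320/48 = 840

840


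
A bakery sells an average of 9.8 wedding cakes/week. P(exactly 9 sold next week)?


Poisson(λ=9.8): P(X=9) = e^(-λ)×λ^k/k!
= e^(-9.8) × 9.8^9 / 9!
≈ 5.545159943e-05 × 833747762.13 / 362880 ≈ 0.127405

P(X=9) ≈ 0.127405 ≈ 12.74%


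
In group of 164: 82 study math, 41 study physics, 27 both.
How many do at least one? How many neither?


|A∪B| = 82+41-27 = 96
Neither = 164-96 = 68

At least one: 96; Neither: 68


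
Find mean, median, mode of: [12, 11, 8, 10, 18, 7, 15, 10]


Sorted: [7, 8, 10, 10, 11, 12, 15, 18]
Mean = 91/8
Median = 21/2
Freq: {12: 1, 11: 1, 8: 1, 10: 2, 18: 1, 7: 1, 15: 1}
Mode: [10]

Mean=91/8, Median=21/2, Mode=10


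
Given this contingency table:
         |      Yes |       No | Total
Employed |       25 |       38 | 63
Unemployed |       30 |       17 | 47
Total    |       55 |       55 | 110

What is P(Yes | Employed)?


P(Yes | Employed) = 25/(25+38) = 25/63

P(Yes|Employed) = 25/63 ≈ 39.68%


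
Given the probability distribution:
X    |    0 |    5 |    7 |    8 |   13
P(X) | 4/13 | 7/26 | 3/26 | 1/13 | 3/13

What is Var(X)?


E[X] = 75/13
E[X²] = 732/13
Var(X) = E[X²] - (E[X])² = 732/13 - 5625/169 = 3891/169

Var(X) = 3891/169 ≈ 23.0237


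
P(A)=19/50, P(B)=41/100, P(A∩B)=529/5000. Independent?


P(A)×P(B) = 779/5000
P(A∩B) = 529/5000
Not equal → NOT independent

No, not independent


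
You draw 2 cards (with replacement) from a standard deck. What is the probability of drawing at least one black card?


P(not a black card) = 26/52 = 1/2
P(none in 2 draws) = (1/2)^2 = 1/4
P(≥1 black card) = 1 - 1/4 = 3/4

P = 3/4 ≈ 75.00%


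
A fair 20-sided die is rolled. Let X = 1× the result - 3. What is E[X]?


E[die] = (1+20)/2 = 21/2
E[X] = 1×21/2 - 3 = 15/2

E[X] = 15/2


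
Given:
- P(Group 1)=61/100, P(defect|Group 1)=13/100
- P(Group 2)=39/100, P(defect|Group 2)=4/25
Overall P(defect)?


P(B) = Σ P(B|Aᵢ)×P(Aᵢ)
  13/100×61/100 = 793/10000
  4/25×39/100 = 39/625
Sum = 1417/10000

P(defect) = 1417/10000 ≈ 14.17%


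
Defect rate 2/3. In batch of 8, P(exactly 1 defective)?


Binomial: P(X=1) = C(8,1)×p^1×(1-p)^7
= 8 × 2/3 × 1/2187 = 16/6561

P(X=1) = 16/6561 ≈ 0.24%


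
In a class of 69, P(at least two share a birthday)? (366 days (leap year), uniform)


P(all different) = Π(366-i)/366 for i=0..68
= 0.001057
P(match) = 1 - 0.001057 = 0.998943

P ≈ 0.9989 ≈ 99.89%


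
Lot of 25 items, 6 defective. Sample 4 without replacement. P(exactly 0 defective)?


Hypergeometric: C(6,0)×C(19,4)/C(25,4)
= 1×3876/12650 = 1938/6325

P(X=0) = 1938/6325 ≈ 30.64%


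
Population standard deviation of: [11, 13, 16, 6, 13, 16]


Mean = 75/6 = 25/2
  (11-25/2)²=9/4
  (13-25/2)²=1/4
  (16-25/2)²=49/4
  (6-25/2)²=169/4
  (13-25/2)²=1/4
  (16-25/2)²=49/4
Σ(x-μ)² = 139/2
σ² = (139/2)/6 = 139/12

σ = √(139/12) ≈ 3.4034


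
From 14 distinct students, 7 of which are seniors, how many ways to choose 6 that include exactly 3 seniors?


Choose 3 of the 7 seniors and 3 of the other 7 students:
C(7,3)×C(7,3) = 35×35 = 1225

1225


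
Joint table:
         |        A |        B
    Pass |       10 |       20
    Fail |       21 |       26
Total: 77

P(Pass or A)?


P(Pass∨A) = P(Pass) + P(A) - P(Pass∧A)
= (30 + 31 - 10)/77 = 51/77

P = 51/77 ≈ 66.23%


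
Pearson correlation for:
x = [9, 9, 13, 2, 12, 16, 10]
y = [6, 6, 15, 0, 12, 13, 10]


n=7, Σx=71, Σy=62, Σxy=755, Σx²=835, Σy²=710
r = (7×755 - 71×62)/√((7×835 - 71²)(7×710 - 62²))
= 883/√(804×1126) = 883/√905304 ≈ 883/951.4746 ≈ 0.9280

r ≈ 0.9280


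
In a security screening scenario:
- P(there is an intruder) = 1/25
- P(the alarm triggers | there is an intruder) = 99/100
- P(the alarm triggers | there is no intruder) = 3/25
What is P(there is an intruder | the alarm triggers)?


Using Bayes' theorem:
P(A|B) = P(B|A)·P(A) / P(B)

P(the alarm triggers) = 99/100 × 1/25 + 3/25 × 24/25
= 99/2500 + 72/625 = 387/2500

P(there is an intruder|the alarm triggers) = (99/2500) / (387/2500) = 11/43

P(there is an intruder|the alarm triggers) = 11/43 ≈ 25.58%


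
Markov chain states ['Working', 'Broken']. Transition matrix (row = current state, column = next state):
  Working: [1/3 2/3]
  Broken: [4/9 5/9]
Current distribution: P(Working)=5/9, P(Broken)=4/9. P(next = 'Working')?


P(next=Working) = Σᵢ P(now=i)×P(i→Working)
= 5/9×1/3 + 4/9×4/9
= 5/27 + 16/81 = 31/81

P = 31/81 ≈ 0.3827


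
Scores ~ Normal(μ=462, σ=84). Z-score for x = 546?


z = (x - μ)/σ = (546 - 462)/84 = 1.0

z = 1.0


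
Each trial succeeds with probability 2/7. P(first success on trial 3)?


Geometric: P(X=3) = (1-p)^(k-1)×p = (5/7)^2×2/7 = 50/343

P(X=3) = 50/343 ≈ 14.58%


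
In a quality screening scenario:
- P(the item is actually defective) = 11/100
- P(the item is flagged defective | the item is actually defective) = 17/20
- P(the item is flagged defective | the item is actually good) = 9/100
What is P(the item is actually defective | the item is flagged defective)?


Using Bayes' theorem:
P(A|B) = P(B|A)·P(A) / P(B)

P(the item is flagged defective) = 17/20 × 11/100 + 9/100 × 89/100
= 187/2000 + 801/10000 = 217/1250

P(the item is actually defective|the item is flagged defective) = (187/2000) / (217/1250) = 935/1736

P(the item is actually defective|the item is flagged defective) = 935/1736 ≈ 53.86%


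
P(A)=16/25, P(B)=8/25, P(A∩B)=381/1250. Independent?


P(A)×P(B) = 128/625
P(A∩B) = 381/1250
Not equal → NOT independent

No, not independent


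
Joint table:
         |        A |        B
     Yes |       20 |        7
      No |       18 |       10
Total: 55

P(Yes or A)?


P(Yes∨A) = P(Yes) + P(A) - P(Yes∧A)
= (27 + 38 - 20)/55 = 45/55 = 9/11

P = 9/11 ≈ 81.82%


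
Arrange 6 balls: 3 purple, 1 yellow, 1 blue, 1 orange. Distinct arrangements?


6!/(3!×1!×1!×1!) = 120

120


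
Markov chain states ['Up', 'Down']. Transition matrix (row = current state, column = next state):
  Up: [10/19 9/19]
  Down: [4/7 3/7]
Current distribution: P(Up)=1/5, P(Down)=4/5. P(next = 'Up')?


P(next=Up) = Σᵢ P(now=i)×P(i→Up)
= 1/5×10/19 + 4/5×4/7
= 2/19 + 16/35 = 374/665

P = 374/665 ≈ 0.5624


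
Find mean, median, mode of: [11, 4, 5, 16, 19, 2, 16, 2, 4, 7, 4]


Sorted: [2, 2, 4, 4, 4, 5, 7, 11, 16, 16, 19]
Mean = 90/11
Median = 5
Freq: {11: 1, 4: 3, 5: 1, 16: 2, 19: 1, 2: 2, 7: 1}
Mode: [4]

Mean=90/11, Median=5, Mode=4


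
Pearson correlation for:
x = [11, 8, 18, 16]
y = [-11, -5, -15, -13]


n=4, Σx=53, Σy=-44, Σxy=-639, Σx²=765, Σy²=540
r = (4×(-639) - 53×(-44))/√((4×765 - 53²)(4×540 - (-44)²))
= -224/√(251×224) = -224/√56224 ≈ -224/237.1160 ≈ -0.9447

r ≈ -0.9447


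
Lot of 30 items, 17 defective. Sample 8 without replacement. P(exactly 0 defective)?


Hypergeometric: C(17,0)×C(13,8)/C(30,8)
= 1×1287/5852925 = 11/50025

P(X=0) = 11/50025 ≈ 0.02%


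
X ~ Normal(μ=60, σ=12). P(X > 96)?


z = (96-60)/12 = 3.0
P(X > 96) = 1 - P(Z ≤ 3.0) = 1 - 0.9987 = 0.0013

P(X > 96) ≈ 0.0013


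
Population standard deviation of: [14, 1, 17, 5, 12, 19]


Mean = 68/6 = 34/3
  (14-34/3)²=64/9
  (1-34/3)²=961/9
  (17-34/3)²=289/9
  (5-34/3)²=361/9
  (12-34/3)²=4/9
  (19-34/3)²=529/9
Σ(x-μ)² = 736/3
σ² = (736/3)/6 = 368/9

σ = √(368/9) ≈ 6.3944


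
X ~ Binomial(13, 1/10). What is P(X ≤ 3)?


P(X ≤ 3) = Σ P(X=i) for i=0..3
P(X=0) = 2541865828329/10000000000000
P(X=1) = 3671583974253/10000000000000
P(X=2) = 1223861324751/5000000000000
P(X=3) = 498610169343/5000000000000
Sum = 965839279077/1000000000000

P(X ≤ 3) = 965839279077/1000000000000 ≈ 96.58%


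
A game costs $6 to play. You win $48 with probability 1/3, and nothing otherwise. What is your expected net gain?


E[gain] = (48-6)×1/3 + (-6)×2/3
= 14 - 4 = 10

Expected net gain = $10 ≈ $10.00


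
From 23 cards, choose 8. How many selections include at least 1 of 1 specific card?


Complement: C(23,8) - C(22,8) = 490314 - 319770 = 170544

170544


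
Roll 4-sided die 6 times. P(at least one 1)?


P(no 1)^6 = (3/4)^6 = 729/4096
P(≥1) = 1 - 729/4096 = 3367/4096

P = 3367/4096 ≈ 82.20%


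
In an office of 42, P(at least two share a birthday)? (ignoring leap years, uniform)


P(all different) = Π(365-i)/365 for i=0..41
= 0.085970
P(match) = 1 - 0.085970 = 0.914030

P ≈ 0.9140 ≈ 91.40%


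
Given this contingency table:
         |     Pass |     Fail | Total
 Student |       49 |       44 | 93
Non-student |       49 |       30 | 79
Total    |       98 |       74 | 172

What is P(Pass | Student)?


P(Pass | Student) = 49/(49+44) = 49/93

P(Pass|Student) = 49/93 ≈ 52.69%


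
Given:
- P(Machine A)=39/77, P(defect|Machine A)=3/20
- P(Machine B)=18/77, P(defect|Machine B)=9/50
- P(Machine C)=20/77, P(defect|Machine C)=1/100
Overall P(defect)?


P(B) = Σ P(B|Aᵢ)×P(Aᵢ)
  3/20×39/77 = 117/1540
  9/50×18/77 = 81/1925
  1/100×20/77 = 1/385
Sum = 929/7700

P(defect) = 929/7700 ≈ 12.06%


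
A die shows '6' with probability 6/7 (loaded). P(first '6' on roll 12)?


Geometric: P(X=12) = (1-p)^(k-1)×p = (1/7)^11×6/7 = 6/13841287201

P(X=12) = 6/13841287201 ≈ 0.00%


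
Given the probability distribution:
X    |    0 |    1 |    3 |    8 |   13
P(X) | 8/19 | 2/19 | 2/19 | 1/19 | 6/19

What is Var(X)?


E[X] = 94/19
E[X²] = 1098/19
Var(X) = E[X²] - (E[X])² = 1098/19 - 8836/361 = 12026/361

Var(X) = 12026/361 ≈ 33.3130


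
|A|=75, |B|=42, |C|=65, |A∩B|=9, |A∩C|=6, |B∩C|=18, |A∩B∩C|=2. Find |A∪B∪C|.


|A∪B∪C| = 75+42+65-9-6-18+2 = 151

|A∪B∪C| = 151


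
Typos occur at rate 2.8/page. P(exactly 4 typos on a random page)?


Poisson(λ=2.8): P(X=4) = e^(-λ)×λ^k/k!
= e^(-2.8) × 2.8^4 / 4!
≈ 0.06081006263 × 61.4656 / 24 ≈ 0.155739

P(X=4) ≈ 0.155739 ≈ 15.57%


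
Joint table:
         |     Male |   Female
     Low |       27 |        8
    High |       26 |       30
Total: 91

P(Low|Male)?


P(Low|Male) = 27/(27+26) = 27/53

P = 27/53 ≈ 50.94%


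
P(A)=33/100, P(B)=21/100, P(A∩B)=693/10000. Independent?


P(A)×P(B) = 693/10000
P(A∩B) = 693/10000
Equal ✓ → Independent

Yes, independent


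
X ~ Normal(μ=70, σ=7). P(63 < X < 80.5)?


z₁=(63-70)/7=-1.0, z₂=(80.5-70)/7=1.5
P = Φ(1.5) - Φ(-1.0) = 0.933193 - 0.158655 = 0.774538 ≈ 0.7745

P(63 < X < 80.5) ≈ 0.7745


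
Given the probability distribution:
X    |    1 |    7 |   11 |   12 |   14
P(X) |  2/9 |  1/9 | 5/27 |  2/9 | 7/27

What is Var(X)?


E[X] = 28/3
E[X²] = 998/9
Var(X) = E[X²] - (E[X])² = 998/9 - 784/9 = 214/9

Var(X) = 214/9 ≈ 23.7778


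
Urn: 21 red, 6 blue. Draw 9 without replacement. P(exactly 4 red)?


Hypergeometric: C(21,4)×C(6,5)/C(27,9)
= 5985×6/4686825 = 126/16445

P(X=4) = 126/16445 ≈ 0.77%


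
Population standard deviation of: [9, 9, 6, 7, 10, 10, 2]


Mean = 53/7
  (9-53/7)²=100/49
  (9-53/7)²=100/49
  (6-53/7)²=121/49
  (7-53/7)²=16/49
  (10-53/7)²=289/49
  (10-53/7)²=289/49
  (2-53/7)²=1521/49
Σ(x-μ)² = 348/7
σ² = (348/7)/7 = 348/49

σ = √(348/49) ≈ 2.6650


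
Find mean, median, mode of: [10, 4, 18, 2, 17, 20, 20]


Sorted: [2, 4, 10, 17, 18, 20, 20]
Mean = 91/7 = 13
Median = 17
Freq: {10: 1, 4: 1, 18: 1, 2: 1, 17: 1, 20: 2}
Mode: [20]

Mean=13, Median=17, Mode=20


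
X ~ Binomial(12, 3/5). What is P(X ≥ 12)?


P(X ≥ 12) = Σ P(X=i) for i=12..12
P(X=12) = 531441/244140625
Sum = 531441/244140625

P(X ≥ 12) = 531441/244140625 ≈ 0.22%


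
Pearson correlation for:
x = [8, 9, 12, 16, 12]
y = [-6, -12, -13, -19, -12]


n=5, Σx=57, Σy=-62, Σxy=-760, Σx²=689, Σy²=854
r = (5×(-760) - 57×(-62))/√((5×689 - 57²)(5×854 - (-62)²))
= -266/√(196×426) = -266/√83496 ≈ -266/288.9567 ≈ -0.9206

r ≈ -0.9206


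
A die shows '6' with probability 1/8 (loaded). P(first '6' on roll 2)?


Geometric: P(X=2) = (1-p)^(k-1)×p = (7/8)^1×1/8 = 7/64

P(X=2) = 7/64 ≈ 10.94%


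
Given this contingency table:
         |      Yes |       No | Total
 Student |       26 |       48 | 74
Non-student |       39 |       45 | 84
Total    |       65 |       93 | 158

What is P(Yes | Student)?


P(Yes | Student) = 26/(26+48) = 26/74 = 13/37

P(Yes|Student) = 13/37 ≈ 35.14%


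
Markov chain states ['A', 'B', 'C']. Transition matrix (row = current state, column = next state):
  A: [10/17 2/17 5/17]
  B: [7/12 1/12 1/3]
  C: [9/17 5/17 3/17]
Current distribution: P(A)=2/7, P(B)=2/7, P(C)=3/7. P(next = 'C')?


P(next=C) = Σᵢ P(now=i)×P(i→C)
= 2/7×5/17 + 2/7×1/3 + 3/7×3/17
= 10/119 + 2/21 + 9/119 = 13/51

P = 13/51 ≈ 0.2549


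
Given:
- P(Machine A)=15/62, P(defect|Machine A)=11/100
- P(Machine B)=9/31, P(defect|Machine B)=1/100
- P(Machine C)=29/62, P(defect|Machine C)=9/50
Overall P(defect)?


P(B) = Σ P(B|Aᵢ)×P(Aᵢ)
  11/100×15/62 = 33/1240
  1/100×9/31 = 9/3100
  9/50×29/62 = 261/3100
Sum = 141/1240

P(defect) = 141/1240 ≈ 11.37%


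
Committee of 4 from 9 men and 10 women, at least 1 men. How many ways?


Count by #men:
  1M,3W: C(9,1)×C(10,3)=1080
  2M,2W: C(9,2)×C(10,2)=1620
  3M,1W: C(9,3)×C(10,1)=840
  4M,0W: C(9,4)×C(10,0)=126
Total = 3666

3666


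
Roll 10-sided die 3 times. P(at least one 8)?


P(no 8)^3 = (9/10)^3 = 729/1000
P(≥1) = 1 - 729/1000 = 271/1000

P = 271/1000 ≈ 27.10%


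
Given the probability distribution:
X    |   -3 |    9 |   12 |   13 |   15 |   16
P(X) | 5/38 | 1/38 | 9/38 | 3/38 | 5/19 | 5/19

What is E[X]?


E[X] = Σ x·P(X=x)
= (-3)×(5/38) + (9)×(1/38) + (12)×(9/38) + (13)×(3/38) + (15)×(5/19) + (16)×(5/19)
= 451/38

E[X] = 451/38


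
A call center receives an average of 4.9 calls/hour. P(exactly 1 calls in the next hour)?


Poisson(λ=4.9): P(X=1) = e^(-λ)×λ^k/k!
= e^(-4.9) × 4.9^1 / 1!
≈ 0.007446583071 × 4.9 / 1 ≈ 0.036488

P(X=1) ≈ 0.036488 ≈ 3.65%


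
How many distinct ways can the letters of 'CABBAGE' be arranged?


Letters: 7, freq: {'C': 1, 'A': 2, 'B': 2, 'G': 1, 'E': 1}
7!/(1!×2!×2!×1!×1!) = 5040/4 = 1260

1260


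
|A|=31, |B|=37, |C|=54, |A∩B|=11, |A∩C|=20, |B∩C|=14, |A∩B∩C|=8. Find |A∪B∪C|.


|A∪B∪C| = 31+37+54-11-20-14+8 = 85

|A∪B∪C| = 85


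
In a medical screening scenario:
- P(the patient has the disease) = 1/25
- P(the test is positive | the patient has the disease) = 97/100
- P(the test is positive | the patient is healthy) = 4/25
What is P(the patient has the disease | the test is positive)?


Using Bayes' theorem:
P(A|B) = P(B|A)·P(A) / P(B)

P(the test is positive) = 97/100 × 1/25 + 4/25 × 24/25
= 97/2500 + 96/625 = 481/2500

P(the patient has the disease|the test is positive) = (97/2500) / (481/2500) = 97/481

P(the patient has the disease|the test is positive) = 97/481 ≈ 20.17%


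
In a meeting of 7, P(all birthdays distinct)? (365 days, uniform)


P(all different) = Π(365-i)/365 for i=0..6
= (365/365)×(364/365)×...×(359/365)
= 0.943764

P ≈ 0.9438 ≈ 94.38%


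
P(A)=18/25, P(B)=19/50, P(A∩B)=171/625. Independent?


P(A)×P(B) = 171/625
P(A∩B) = 171/625
Equal ✓ → Independent

Yes, independent


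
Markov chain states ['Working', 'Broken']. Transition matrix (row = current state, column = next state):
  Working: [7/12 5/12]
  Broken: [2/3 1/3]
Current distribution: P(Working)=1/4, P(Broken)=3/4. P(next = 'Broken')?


P(next=Broken) = Σᵢ P(now=i)×P(i→Broken)
= 1/4×5/12 + 3/4×1/3
= 5/48 + 1/4 = 17/48

P = 17/48 ≈ 0.3542


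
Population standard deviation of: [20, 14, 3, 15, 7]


Mean = 59/5
  (20-59/5)²=1681/25
  (14-59/5)²=121/25
  (3-59/5)²=1936/25
  (15-59/5)²=256/25
  (7-59/5)²=576/25
Σ(x-μ)² = 914/5
σ² = (914/5)/5 = 914/25

σ = √(914/25) ≈ 6.0465


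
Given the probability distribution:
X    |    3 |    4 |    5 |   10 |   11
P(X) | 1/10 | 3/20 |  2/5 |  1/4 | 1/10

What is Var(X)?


E[X] = 13/2
E[X²] = 252/5
Var(X) = E[X²] - (E[X])² = 252/5 - 169/4 = 163/20

Var(X) = 163/20 ≈ 8.1500


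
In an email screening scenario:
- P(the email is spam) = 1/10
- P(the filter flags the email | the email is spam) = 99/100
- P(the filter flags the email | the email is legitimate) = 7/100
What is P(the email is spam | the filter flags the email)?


Using Bayes' theorem:
P(A|B) = P(B|A)·P(A) / P(B)

P(the filter flags the email) = 99/100 × 1/10 + 7/100 × 9/10
= 99/1000 + 63/1000 = 81/500

P(the email is spam|the filter flags the email) = (99/1000) / (81/500) = 11/18

P(the email is spam|the filter flags the email) = 11/18 ≈ 61.11%


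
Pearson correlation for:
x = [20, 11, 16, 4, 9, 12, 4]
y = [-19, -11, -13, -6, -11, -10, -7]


n=7, Σx=76, Σy=-77, Σxy=-980, Σx²=1034, Σy²=957
r = (7×(-980) - 76×(-77))/√((7×1034 - 76²)(7×957 - (-77)²))
= -1008/√(1462×770) = -1008/√1125740 ≈ -1008/1061.0090 ≈ -0.9500

r ≈ -0.9500


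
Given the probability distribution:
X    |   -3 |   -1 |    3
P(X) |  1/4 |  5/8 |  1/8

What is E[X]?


E[X] = Σ x·P(X=x)
= (-3)×(1/4) + (-1)×(5/8) + (3)×(1/8)
= -1

E[X] = -1


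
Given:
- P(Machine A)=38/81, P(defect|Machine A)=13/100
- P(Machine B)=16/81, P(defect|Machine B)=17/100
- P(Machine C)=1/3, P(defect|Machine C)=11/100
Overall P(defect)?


P(B) = Σ P(B|Aᵢ)×P(Aᵢ)
  13/100×38/81 = 247/4050
  17/100×16/81 = 68/2025
  11/100×1/3 = 11/300
Sum = 1063/8100

P(defect) = 1063/8100 ≈ 13.12%


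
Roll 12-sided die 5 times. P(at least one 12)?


P(no 12)^5 = (11/12)^5 = 161051/248832
P(≥1) = 1 - 161051/248832 = 87781/248832

P = 87781/248832 ≈ 35.28%


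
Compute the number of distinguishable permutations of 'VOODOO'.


Letters: 6, freq: {'V': 1, 'O': 4, 'D': 1}
6!/(1!×4!×1!) = 720/24 = 30

30


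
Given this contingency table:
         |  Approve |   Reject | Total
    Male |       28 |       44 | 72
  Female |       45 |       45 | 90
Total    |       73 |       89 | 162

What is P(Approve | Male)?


P(Approve | Male) = 28/(28+44) = 28/72 = 7/18

P(Approve|Male) = 7/18 ≈ 38.89%


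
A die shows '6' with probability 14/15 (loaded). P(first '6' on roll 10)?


Geometric: P(X=10) = (1-p)^(k-1)×p = (1/15)^9×14/15 = 14/576650390625

P(X=10) = 14/576650390625 ≈ 0.00%


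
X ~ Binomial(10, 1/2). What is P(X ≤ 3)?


P(X ≤ 3) = Σ P(X=i) for i=0..3
P(X=0) = 1/1024
P(X=1) = 5/512
P(X=2) = 45/1024
P(X=3) = 15/128
Sum = 11/64

P(X ≤ 3) = 11/64 ≈ 17.19%


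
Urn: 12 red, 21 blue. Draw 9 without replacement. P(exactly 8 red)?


Hypergeometric: C(12,8)×C(21,1)/C(33,9)
= 495×21/38567100 = 63/233740

P(X=8) = 63/233740 ≈ 0.03%


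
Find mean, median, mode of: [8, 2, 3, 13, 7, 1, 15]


Sorted: [1, 2, 3, 7, 8, 13, 15]
Mean = 49/7 = 7
Median = 7
Freq: {8: 1, 2: 1, 3: 1, 13: 1, 7: 1, 1: 1, 15: 1}
Mode: No mode

Mean=7, Median=7, Mode=No mode


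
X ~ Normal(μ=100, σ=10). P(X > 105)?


z = (105-100)/10 = 0.5
P(X > 105) = 1 - P(Z ≤ 0.5) = 1 - 0.6915 = 0.3085

P(X > 105) ≈ 0.3085


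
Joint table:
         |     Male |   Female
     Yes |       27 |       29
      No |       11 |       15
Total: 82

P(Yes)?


P(Yes) = (27+29)/82 = 56/82 = 28/41

P(Yes) = 28/41 ≈ 68.29%


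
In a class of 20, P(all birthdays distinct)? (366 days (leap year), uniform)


P(all different) = Π(366-i)/366 for i=0..19
= (366/366)×(365/366)×...×(347/366)
= 0.589430

P ≈ 0.5894 ≈ 58.94%


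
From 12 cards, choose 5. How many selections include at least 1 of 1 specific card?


Complement: C(12,5) - C(11,5) = 792 - 462 = 330

330


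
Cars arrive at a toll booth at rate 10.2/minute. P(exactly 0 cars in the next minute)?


Poisson(λ=10.2): P(X=0) = e^(-λ)×λ^k/k!
= e^(-10.2) × 10.2^0 / 0!
≈ 3.717031868e-05 × 1 / 1 ≈ 0.000037

P(X=0) ≈ 0.000037 ≈ 0.00%


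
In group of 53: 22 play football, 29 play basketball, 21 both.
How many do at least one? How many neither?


|A∪B| = 22+29-21 = 30
Neither = 53-30 = 23

At least one: 30; Neither: 23


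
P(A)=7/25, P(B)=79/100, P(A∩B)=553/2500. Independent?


P(A)×P(B) = 553/2500
P(A∩B) = 553/2500
Equal ✓ → Independent

Yes, independent


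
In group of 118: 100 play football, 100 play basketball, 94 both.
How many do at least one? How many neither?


|A∪B| = 100+100-94 = 106
Neither = 118-106 = 12

At least one: 106; Neither: 12


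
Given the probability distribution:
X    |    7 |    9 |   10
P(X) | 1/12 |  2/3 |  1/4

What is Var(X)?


E[X] = 109/12
E[X²] = 997/12
Var(X) = E[X²] - (E[X])² = 997/12 - 11881/144 = 83/144

Var(X) = 83/144 ≈ 0.5764


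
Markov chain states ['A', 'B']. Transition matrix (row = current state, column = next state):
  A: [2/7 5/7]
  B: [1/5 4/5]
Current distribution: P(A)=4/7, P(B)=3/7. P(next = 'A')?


P(next=A) = Σᵢ P(now=i)×P(i→A)
= 4/7×2/7 + 3/7×1/5
= 8/49 + 3/35 = 61/245

P = 61/245 ≈ 0.2490


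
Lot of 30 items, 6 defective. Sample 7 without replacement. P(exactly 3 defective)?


Hypergeometric: C(6,3)×C(24,4)/C(30,7)
= 20×10626/2035800 = 1771/16965

P(X=3) = 1771/16965 ≈ 10.44%


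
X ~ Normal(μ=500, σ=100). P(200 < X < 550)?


z₁=(200-500)/100=-3.0, z₂=(550-500)/100=0.5
P = Φ(0.5) - Φ(-3.0) = 0.691462 - 0.001350 = 0.690112 ≈ 0.6901

P(200 < X < 550) ≈ 0.6901


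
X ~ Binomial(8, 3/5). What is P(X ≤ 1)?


P(X ≤ 1) = Σ P(X=i) for i=0..1
P(X=0) = 256/390625
P(X=1) = 3072/390625
Sum = 3328/390625

P(X ≤ 1) = 3328/390625 ≈ 0.85%


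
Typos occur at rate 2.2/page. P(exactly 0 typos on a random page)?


Poisson(λ=2.2): P(X=0) = e^(-λ)×λ^k/k!
= e^(-2.2) × 2.2^0 / 0!
≈ 0.1108031584 × 1 / 1 ≈ 0.110803

P(X=0) ≈ 0.110803 ≈ 11.08%


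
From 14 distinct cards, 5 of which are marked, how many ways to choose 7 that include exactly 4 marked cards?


Choose 4 of the 5 marked cards and 3 of the other 9 cards:
C(5,4)×C(9,3) = 5×84 = 420

420


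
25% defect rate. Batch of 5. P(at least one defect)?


P(all good) = (3/4)^5 = 243/1024
P(≥1 defect) = 781/1024

P = 781/1024 ≈ 76.27%


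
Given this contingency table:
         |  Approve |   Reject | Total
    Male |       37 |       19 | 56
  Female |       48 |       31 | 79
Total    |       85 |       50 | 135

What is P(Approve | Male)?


P(Approve | Male) = 37/(37+19) = 37/56

P(Approve|Male) = 37/56 ≈ 66.07%


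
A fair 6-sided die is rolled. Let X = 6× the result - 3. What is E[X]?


E[die] = (1+6)/2 = 7/2
E[X] = 6×7/2 - 3 = 18

E[X] = 18


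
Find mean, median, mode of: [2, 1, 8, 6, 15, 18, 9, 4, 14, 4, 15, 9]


Sorted: [1, 2, 4, 4, 6, 8, 9, 9, 14, 15, 15, 18]
Mean = 105/12 = 35/4
Median = 17/2
Freq: {2: 1, 1: 1, 8: 1, 6: 1, 15: 2, 18: 1, 9: 2, 4: 2, 14: 1}
Mode: [4, 9, 15]

Mean=35/4, Median=17/2, Mode=[4, 9, 15]


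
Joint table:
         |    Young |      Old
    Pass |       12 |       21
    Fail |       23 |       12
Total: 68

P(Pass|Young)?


P(Pass|Young) = 12/(12+23) = 12/35

P = 12/35 ≈ 34.29%


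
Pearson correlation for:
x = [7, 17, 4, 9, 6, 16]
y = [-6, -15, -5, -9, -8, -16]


n=6, Σx=59, Σy=-59, Σxy=-702, Σx²=727, Σy²=687
r = (6×(-702) - 59×(-59))/√((6×727 - 59²)(6×687 - (-59)²))
= -731/√(881×641) = -731/√564721 ≈ -731/751.4792 ≈ -0.9727

r ≈ -0.9727


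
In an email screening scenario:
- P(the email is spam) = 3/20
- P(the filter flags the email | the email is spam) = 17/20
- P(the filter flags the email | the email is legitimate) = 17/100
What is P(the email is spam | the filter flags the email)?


Using Bayes' theorem:
P(A|B) = P(B|A)·P(A) / P(B)

P(the filter flags the email) = 17/20 × 3/20 + 17/100 × 17/20
= 51/400 + 289/2000 = 34/125

P(the email is spam|the filter flags the email) = (51/400) / (34/125) = 15/32

P(the email is spam|the filter flags the email) = 15/32 ≈ 46.88%


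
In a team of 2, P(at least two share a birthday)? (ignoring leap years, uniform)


P(all different) = Π(365-i)/365 for i=0..1
= 0.997260
P(match) = 1 - 0.997260 = 0.002740

P ≈ 0.0027 ≈ 0.27%


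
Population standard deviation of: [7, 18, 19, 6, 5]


Mean = 55/5 = 11
  (7-11)²=16
  (18-11)²=49
  (19-11)²=64
  (6-11)²=25
  (5-11)²=36
Σ(x-μ)² = 190
σ² = 190/5 = 38

σ = √(38) ≈ 6.1644


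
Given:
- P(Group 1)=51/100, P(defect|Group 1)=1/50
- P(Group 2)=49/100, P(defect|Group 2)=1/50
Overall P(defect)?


P(B) = Σ P(B|Aᵢ)×P(Aᵢ)
  1/50×51/100 = 51/5000
  1/50×49/100 = 49/5000
Sum = 1/50

P(defect) = 1/50 ≈ 2.00%


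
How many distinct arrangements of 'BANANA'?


Letters: 6, freq: {'B': 1, 'A': 3, 'N': 2}
6!/(1!×3!×2!) = 720/12 = 60

60


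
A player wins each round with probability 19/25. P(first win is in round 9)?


Geometric: P(X=9) = (1-p)^(k-1)×p = (6/25)^8×19/25 = 31912704/3814697265625

P(X=9) = 31912704/3814697265625 ≈ 0.00%


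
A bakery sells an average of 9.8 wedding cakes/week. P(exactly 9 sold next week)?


Poisson(λ=9.8): P(X=9) = e^(-λ)×λ^k/k!
= e^(-9.8) × 9.8^9 / 9!
≈ 5.545159943e-05 × 833747762.13 / 362880 ≈ 0.127405

P(X=9) ≈ 0.127405 ≈ 12.74%


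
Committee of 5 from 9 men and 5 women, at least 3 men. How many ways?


Count by #men:
  3M,2W: C(9,3)×C(5,2)=840
  4M,1W: C(9,4)×C(5,1)=630
  5M,0W: C(9,5)×C(5,0)=126
Total = 1596

1596


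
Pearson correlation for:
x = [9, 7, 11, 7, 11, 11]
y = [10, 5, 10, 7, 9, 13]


n=6, Σx=56, Σy=54, Σxy=526, Σx²=542, Σy²=524
r = (6×526 - 56×54)/√((6×542 - 56²)(6×524 - 54²))
= 132/√(116×228) = 132/√26448 ≈ 132/162.6284 ≈ 0.8117

r ≈ 0.8117


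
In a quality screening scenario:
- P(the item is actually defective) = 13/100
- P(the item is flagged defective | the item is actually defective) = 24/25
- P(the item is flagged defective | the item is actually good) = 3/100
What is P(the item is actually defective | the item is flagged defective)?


Using Bayes' theorem:
P(A|B) = P(B|A)·P(A) / P(B)

P(the item is flagged defective) = 24/25 × 13/100 + 3/100 × 87/100
= 78/625 + 261/10000 = 1509/10000

P(the item is actually defective|the item is flagged defective) = (78/625) / (1509/10000) = 416/503

P(the item is actually defective|the item is flagged defective) = 416/503 ≈ 82.70%


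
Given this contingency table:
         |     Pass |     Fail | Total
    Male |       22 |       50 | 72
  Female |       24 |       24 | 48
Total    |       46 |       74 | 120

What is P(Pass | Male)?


P(Pass | Male) = 22/(22+50) = 22/72 = 11/36

P(Pass|Male) = 11/36 ≈ 30.56%


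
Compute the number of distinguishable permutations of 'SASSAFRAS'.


Letters: 9, freq: {'S': 4, 'A': 3, 'F': 1, 'R': 1}
9!/(4!×3!×1!×1!) = 362880/144 = 2520

2520


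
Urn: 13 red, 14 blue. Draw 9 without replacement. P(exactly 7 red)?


Hypergeometric: C(13,7)×C(14,2)/C(27,9)
= 1716×91/4686825 = 364/10925

P(X=7) = 364/10925 ≈ 3.33%


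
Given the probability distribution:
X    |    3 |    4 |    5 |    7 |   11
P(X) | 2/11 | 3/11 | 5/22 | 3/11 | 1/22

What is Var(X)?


E[X] = 57/11
E[X²] = 336/11
Var(X) = E[X²] - (E[X])² = 336/11 - 3249/121 = 447/121

Var(X) = 447/121 ≈ 3.6942


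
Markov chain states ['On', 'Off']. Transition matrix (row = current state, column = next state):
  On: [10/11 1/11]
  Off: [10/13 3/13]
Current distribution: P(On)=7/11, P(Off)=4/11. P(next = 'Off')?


P(next=Off) = Σᵢ P(now=i)×P(i→Off)
= 7/11×1/11 + 4/11×3/13
= 7/121 + 12/143 = 223/1573

P = 223/1573 ≈ 0.1418


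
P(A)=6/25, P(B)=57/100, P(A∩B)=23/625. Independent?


P(A)×P(B) = 171/1250
P(A∩B) = 23/625
Not equal → NOT independent

No, not independent


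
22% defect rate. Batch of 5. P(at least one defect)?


P(all good) = (39/50)^5 = 90224199/312500000
P(≥1 defect) = 222275801/312500000

P = 222275801/312500000 ≈ 71.13%


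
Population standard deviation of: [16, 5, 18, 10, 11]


Mean = 60/5 = 12
  (16-12)²=16
  (5-12)²=49
  (18-12)²=36
  (10-12)²=4
  (11-12)²=1
Σ(x-μ)² = 106
σ² = 106/5

σ = √(106/5) ≈ 4.6043


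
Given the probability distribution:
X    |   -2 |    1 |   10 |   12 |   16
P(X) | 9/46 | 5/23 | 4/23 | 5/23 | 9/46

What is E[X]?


E[X] = Σ x·P(X=x)
= (-2)×(9/46) + (1)×(5/23) + (10)×(4/23) + (12)×(5/23) + (16)×(9/46)
= 168/23

E[X] = 168/23


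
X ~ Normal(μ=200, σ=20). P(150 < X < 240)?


z₁=(150-200)/20=-2.5, z₂=(240-200)/20=2.0
P = Φ(2.0) - Φ(-2.5) = 0.977250 - 0.006210 = 0.971040 ≈ 0.9710

P(150 < X < 240) ≈ 0.9710


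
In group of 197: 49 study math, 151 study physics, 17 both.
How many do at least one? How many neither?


|A∪B| = 49+151-17 = 183
Neither = 197-183 = 14

At least one: 183; Neither: 14


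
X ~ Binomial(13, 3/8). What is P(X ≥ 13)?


P(X ≥ 13) = Σ P(X=i) for i=13..13
P(X=13) = 1594323/549755813888
Sum = 1594323/549755813888

P(X ≥ 13) = 1594323/549755813888 ≈ 0.00%


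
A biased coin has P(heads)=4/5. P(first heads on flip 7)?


Geometric: P(X=7) = (1-p)^(k-1)×p = (1/5)^6×4/5 = 4/78125

P(X=7) = 4/78125 ≈ 0.01%


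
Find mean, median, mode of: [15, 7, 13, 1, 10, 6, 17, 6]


Sorted: [1, 6, 6, 7, 10, 13, 15, 17]
Mean = 75/8
Median = 17/2
Freq: {15: 1, 7: 1, 13: 1, 1: 1, 10: 1, 6: 2, 17: 1}
Mode: [6]

Mean=75/8, Median=17/2, Mode=6


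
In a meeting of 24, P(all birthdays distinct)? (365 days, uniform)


P(all different) = Π(365-i)/365 for i=0..23
= (365/365)×(364/365)×...×(342/365)
= 0.461656

P ≈ 0.4617 ≈ 46.17%


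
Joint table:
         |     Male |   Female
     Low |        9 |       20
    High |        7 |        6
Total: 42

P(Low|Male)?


P(Low|Male) = 9/(9+7) = 9/16

P = 9/16 ≈ 56.25%


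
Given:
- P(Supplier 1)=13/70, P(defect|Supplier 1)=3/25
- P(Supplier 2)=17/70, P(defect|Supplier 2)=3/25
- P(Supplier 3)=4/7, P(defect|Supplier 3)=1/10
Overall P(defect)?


P(B) = Σ P(B|Aᵢ)×P(Aᵢ)
  3/25×13/70 = 39/1750
  3/25×17/70 = 51/1750
  1/10×4/7 = 2/35
Sum = 19/175

P(defect) = 19/175 ≈ 10.86%


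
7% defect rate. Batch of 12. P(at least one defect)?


P(all good) = (93/100)^12 = 418596297479370673535601/1000000000000000000000000
P(≥1 defect) = 581403702520629326464399/1000000000000000000000000

P = 581403702520629326464399/1000000000000000000000000 ≈ 58.14%


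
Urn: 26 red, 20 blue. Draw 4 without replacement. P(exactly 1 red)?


Hypergeometric: C(26,1)×C(20,3)/C(46,4)
= 26×1140/163185 = 1976/10879

P(X=1) = 1976/10879 ≈ 18.16%


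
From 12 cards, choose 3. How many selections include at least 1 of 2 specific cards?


Complement: C(12,3) - C(10,3) = 220 - 120 = 100

100


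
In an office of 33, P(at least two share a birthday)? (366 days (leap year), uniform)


P(all different) = Π(366-i)/366 for i=0..32
= 0.225976
P(match) = 1 - 0.225976 = 0.774024

P ≈ 0.7740 ≈ 77.40%


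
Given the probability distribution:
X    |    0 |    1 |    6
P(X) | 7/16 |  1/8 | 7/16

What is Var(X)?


E[X] = 11/4
E[X²] = 127/8
Var(X) = E[X²] - (E[X])² = 127/8 - 121/16 = 133/16

Var(X) = 133/16 ≈ 8.3125


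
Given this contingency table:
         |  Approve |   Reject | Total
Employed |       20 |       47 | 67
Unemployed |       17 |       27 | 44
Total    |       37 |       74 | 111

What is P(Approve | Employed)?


P(Approve | Employed) = 20/(20+47) = 20/67

P(Approve|Employed) = 20/67 ≈ 29.85%


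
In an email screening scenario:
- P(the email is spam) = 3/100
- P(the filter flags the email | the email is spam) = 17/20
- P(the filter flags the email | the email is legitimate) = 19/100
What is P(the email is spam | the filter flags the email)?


Using Bayes' theorem:
P(A|B) = P(B|A)·P(A) / P(B)

P(the filter flags the email) = 17/20 × 3/100 + 19/100 × 97/100
= 51/2000 + 1843/10000 = 1049/5000

P(the email is spam|the filter flags the email) = (51/2000) / (1049/5000) = 255/2098

P(the email is spam|the filter flags the email) = 255/2098 ≈ 12.15%


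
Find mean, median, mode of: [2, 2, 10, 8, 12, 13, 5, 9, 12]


Sorted: [2, 2, 5, 8, 9, 10, 12, 12, 13]
Mean = 73/9
Median = 9
Freq: {2: 2, 10: 1, 8: 1, 12: 2, 13: 1, 5: 1, 9: 1}
Mode: [2, 12]

Mean=73/9, Median=9, Mode=[2, 12]


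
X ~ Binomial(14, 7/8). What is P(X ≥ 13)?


P(X ≥ 13) = Σ P(X=i) for i=13..14
P(X=13) = 678223072849/2199023255552
P(X=14) = 678223072849/4398046511104
Sum = 2034669218547/4398046511104

P(X ≥ 13) = 2034669218547/4398046511104 ≈ 46.26%


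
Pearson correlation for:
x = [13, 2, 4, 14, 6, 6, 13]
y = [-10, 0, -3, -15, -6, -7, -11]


n=7, Σx=58, Σy=-52, Σxy=-573, Σx²=626, Σy²=540
r = (7×(-573) - 58×(-52))/√((7×626 - 58²)(7×540 - (-52)²))
= -995/√(1018×1076) = -995/√1095368 ≈ -995/1046.5983 ≈ -0.9507

r ≈ -0.9507


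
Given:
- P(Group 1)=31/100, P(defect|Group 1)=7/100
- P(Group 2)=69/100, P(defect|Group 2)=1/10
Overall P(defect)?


P(B) = Σ P(B|Aᵢ)×P(Aᵢ)
  7/100×31/100 = 217/10000
  1/10×69/100 = 69/1000
Sum = 907/10000

P(defect) = 907/10000 ≈ 9.07%


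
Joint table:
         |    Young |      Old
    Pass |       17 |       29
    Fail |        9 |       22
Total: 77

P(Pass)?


P(Pass) = (17+29)/77 = 46/77

P(Pass) = 46/77 ≈ 59.74%


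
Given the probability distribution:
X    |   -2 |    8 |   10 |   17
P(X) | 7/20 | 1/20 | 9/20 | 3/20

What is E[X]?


E[X] = Σ x·P(X=x)
= (-2)×(7/20) + (8)×(1/20) + (10)×(9/20) + (17)×(3/20)
= 27/4

E[X] = 27/4


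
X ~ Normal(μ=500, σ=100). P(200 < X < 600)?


z₁=(200-500)/100=-3.0, z₂=(600-500)/100=1.0
P = Φ(1.0) - Φ(-3.0) = 0.841345 - 0.001350 = 0.839995 ≈ 0.8400

P(200 < X < 600) ≈ 0.8400


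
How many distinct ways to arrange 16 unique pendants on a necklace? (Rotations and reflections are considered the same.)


Free circular arrangements: rotations and reflections both identified.
(n-1)!/2 = 15!/2 = 1307674368000/2 = 653837184000

653837184000


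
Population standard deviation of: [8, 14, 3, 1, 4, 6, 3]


Mean = 39/7
  (8-39/7)²=289/49
  (14-39/7)²=3481/49
  (3-39/7)²=324/49
  (1-39/7)²=1024/49
  (4-39/7)²=121/49
  (6-39/7)²=9/49
  (3-39/7)²=324/49
Σ(x-μ)² = 796/7
σ² = (796/7)/7 = 796/49

σ = √(796/49) ≈ 4.0305


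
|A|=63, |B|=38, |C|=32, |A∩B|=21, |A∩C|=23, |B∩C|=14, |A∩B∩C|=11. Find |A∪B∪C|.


|A∪B∪C| = 63+38+32-21-23-14+11 = 86

|A∪B∪C| = 86


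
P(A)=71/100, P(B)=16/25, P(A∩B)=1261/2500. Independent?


P(A)×P(B) = 284/625
P(A∩B) = 1261/2500
Not equal → NOT independent

No, not independent


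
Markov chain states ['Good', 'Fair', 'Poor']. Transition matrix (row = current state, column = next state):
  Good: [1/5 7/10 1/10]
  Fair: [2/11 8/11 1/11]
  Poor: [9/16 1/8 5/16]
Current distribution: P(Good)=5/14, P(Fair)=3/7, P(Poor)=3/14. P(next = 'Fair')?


P(next=Fair) = Σᵢ P(now=i)×P(i→Fair)
= 5/14×7/10 + 3/7×8/11 + 3/14×1/8
= 1/4 + 24/77 + 3/112 = 725/1232

P = 725/1232 ≈ 0.5885


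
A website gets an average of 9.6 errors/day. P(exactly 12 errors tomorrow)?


Poisson(λ=9.6): P(X=12) = e^(-λ)×λ^k/k!
= e^(-9.6) × 9.6^12 / 12!
≈ 6.772873649e-05 × 612709757330 / 479001600 ≈ 0.086634

P(X=12) ≈ 0.086634 ≈ 8.66%
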